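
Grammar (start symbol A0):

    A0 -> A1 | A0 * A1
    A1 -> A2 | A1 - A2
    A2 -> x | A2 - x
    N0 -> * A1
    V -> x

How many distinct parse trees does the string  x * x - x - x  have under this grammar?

4

Parse trees for x * x - x - x:
  [A0 [A0 [A1 [A2 x]]] * [A1 [A2 [A2 [A2 x] - x] - x]]]
  [A0 [A0 [A1 [A2 x]]] * [A1 [A1 [A2 x]] - [A2 [A2 x] - x]]]
  [A0 [A0 [A1 [A2 x]]] * [A1 [A1 [A2 [A2 x] - x]] - [A2 x]]]
  [A0 [A0 [A1 [A2 x]]] * [A1 [A1 [A1 [A2 x]] - [A2 x]] - [A2 x]]]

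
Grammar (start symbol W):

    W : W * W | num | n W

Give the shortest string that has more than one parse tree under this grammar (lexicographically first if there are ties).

n num * num

length 1: no string has ≥2 trees
length 2: no string has ≥2 trees
length 3: no string has ≥2 trees
length 4: n num * num has 2 parse trees

Two derivations of n num * num:
  W ⇒ W * W ⇒ n W * W ⇒ n num * W ⇒ n num * num
  W ⇒ n W ⇒ n W * W ⇒ n num * W ⇒ n num * num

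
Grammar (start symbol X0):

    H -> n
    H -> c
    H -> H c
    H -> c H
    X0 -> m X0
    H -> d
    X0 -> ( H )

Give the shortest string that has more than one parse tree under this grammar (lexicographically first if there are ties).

( c c )

length 3: no string has ≥2 trees
length 4: ( c c ) has 2 parse trees

Two derivations of ( c c ):
  X0 ⇒ ( H ) ⇒ ( H c ) ⇒ ( c c )
  X0 ⇒ ( H ) ⇒ ( c H ) ⇒ ( c c )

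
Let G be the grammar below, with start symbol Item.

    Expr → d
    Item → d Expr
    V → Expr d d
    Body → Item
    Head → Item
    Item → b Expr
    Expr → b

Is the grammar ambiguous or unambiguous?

(V, Head, Body are unreachable from Item, so their rules don't affect L(Item).) Each reachable nonterminal has at most one production per leading terminal, and all productions are right-linear; the derivation is determined token-by-token.

Unambiguous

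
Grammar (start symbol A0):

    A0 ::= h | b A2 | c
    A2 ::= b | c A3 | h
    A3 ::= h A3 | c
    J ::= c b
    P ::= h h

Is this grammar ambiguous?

Only A0, A2, A3 are reachable from A0; ignoring the rest: Each reachable nonterminal has at most one production per leading terminal, and all productions are right-linear; the derivation is determined token-by-token.

Unambiguous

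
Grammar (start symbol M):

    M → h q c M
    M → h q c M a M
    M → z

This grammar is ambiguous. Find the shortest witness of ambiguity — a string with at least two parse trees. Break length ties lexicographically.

length 1: no string has ≥2 trees
length 4: no string has ≥2 trees
length 6: no string has ≥2 trees
length 7: no string has ≥2 trees
length 9: h q c h q c z a z has 2 parse trees

Two derivations of h q c h q c z a z:
  M ⇒ h q c M ⇒ h q c h q c M a M ⇒ h q c h q c z a M ⇒ h q c h q c z a z
  M ⇒ h q c M a M ⇒ h q c h q c M a M ⇒ h q c h q c z a M ⇒ h q c h q c z a z

h q c h q c z a z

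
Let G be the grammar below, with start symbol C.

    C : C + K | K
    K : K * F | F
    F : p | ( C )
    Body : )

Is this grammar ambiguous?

Only C, K, F are reachable from C; ignoring the rest: This is a standard precedence ladder (C over K over F), with each level left-recursive on its own operator ('+' at C, '*' at K). That structure is LR(1), hence unambiguous.

Unambiguous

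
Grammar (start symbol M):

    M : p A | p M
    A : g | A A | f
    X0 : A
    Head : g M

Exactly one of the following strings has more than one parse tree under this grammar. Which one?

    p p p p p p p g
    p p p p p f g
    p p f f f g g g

p p f f f g g g

p p p p p p p g: 1 tree
p p p p p f g: 1 tree
p p f f f g g g: 42 trees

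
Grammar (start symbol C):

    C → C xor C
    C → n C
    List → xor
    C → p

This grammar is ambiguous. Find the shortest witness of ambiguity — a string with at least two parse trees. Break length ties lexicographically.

length 1: no string has ≥2 trees
length 2: no string has ≥2 trees
length 3: no string has ≥2 trees
length 4: n p xor p has 2 parse trees

Two derivations of n p xor p:
  C ⇒ C xor C ⇒ n C xor C ⇒ n p xor C ⇒ n p xor p
  C ⇒ n C ⇒ n C xor C ⇒ n p xor C ⇒ n p xor p

n p xor p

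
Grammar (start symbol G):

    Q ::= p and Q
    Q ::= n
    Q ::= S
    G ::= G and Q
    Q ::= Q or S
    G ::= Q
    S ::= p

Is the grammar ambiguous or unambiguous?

Ambiguous

Witness: p and n

Derivation 1: G ⇒ G and Q ⇒ Q and Q ⇒ S and Q ⇒ p and Q ⇒ p and n
Derivation 2: G ⇒ Q ⇒ p and Q ⇒ p and n

Two distinct leftmost derivations for the same string.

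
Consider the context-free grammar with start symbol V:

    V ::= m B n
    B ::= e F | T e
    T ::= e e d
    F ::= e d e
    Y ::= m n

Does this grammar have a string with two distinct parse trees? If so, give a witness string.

Ambiguous

Witness: m e e d e n

Derivation 1: V ⇒ m B n ⇒ m e F n ⇒ m e e d e n
Derivation 2: V ⇒ m B n ⇒ m T e n ⇒ m e e d e n

Two distinct leftmost derivations for the same string.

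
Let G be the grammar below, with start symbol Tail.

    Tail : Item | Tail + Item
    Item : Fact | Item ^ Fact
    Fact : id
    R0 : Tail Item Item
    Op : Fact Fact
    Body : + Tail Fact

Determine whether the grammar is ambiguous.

(R0, Op, Body are unreachable from Tail, so their rules don't affect L(Tail).) Tail → Tail + Item | Item  ;  Item → Item ^ Fact | Fact  — a left-associative chain with Fact at the bottom. Each string factors uniquely by precedence.

Unambiguous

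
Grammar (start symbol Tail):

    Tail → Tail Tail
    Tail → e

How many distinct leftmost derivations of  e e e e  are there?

5

Parse trees for e e e e:
  [Tail [Tail e] [Tail [Tail e] [Tail [Tail e] [Tail e]]]]
  [Tail [Tail e] [Tail [Tail [Tail e] [Tail e]] [Tail e]]]
  [Tail [Tail [Tail e] [Tail e]] [Tail [Tail e] [Tail e]]]
  [Tail [Tail [Tail e] [Tail [Tail e] [Tail e]]] [Tail e]]
  [Tail [Tail [Tail [Tail e] [Tail e]] [Tail e]] [Tail e]]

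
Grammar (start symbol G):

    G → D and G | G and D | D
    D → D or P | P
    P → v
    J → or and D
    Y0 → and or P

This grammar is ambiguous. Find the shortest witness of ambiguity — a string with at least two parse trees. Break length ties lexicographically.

v and v

length 1: no string has ≥2 trees
length 3: v and v has 2 parse trees

Two derivations of v and v:
  G ⇒ D and G ⇒ P and G ⇒ v and G ⇒ v and D ⇒ v and P ⇒ v and v
  G ⇒ G and D ⇒ D and D ⇒ P and D ⇒ v and D ⇒ v and P ⇒ v and v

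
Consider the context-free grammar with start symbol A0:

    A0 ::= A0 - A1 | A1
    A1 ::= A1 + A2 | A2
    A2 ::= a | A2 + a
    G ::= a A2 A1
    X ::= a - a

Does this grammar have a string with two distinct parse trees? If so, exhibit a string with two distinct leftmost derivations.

Witness: a + a

Derivation 1: A0 ⇒ A1 ⇒ A1 + A2 ⇒ A2 + A2 ⇒ a + A2 ⇒ a + a
Derivation 2: A0 ⇒ A1 ⇒ A2 ⇒ A2 + a ⇒ a + a

Two distinct leftmost derivations for the same string.

Ambiguous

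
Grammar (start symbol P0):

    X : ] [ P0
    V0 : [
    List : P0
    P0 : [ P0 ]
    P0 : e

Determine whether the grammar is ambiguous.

Only P0 is reachable from P0; ignoring the rest: L(P0) is { openⁿ atom closeⁿ : n ≥ 0 }. The bracket depth fixes n, and the derivation is forced at every step.

Unambiguous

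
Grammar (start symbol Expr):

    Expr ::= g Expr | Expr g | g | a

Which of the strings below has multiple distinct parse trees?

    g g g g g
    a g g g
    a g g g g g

g g g g g

g g g g g: 16 trees
a g g g: 1 tree
a g g g g g: 1 tree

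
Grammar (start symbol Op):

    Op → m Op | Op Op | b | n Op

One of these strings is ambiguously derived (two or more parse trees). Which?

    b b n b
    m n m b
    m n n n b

b b n b: 2 trees
m n m b: 1 tree
m n n n b: 1 tree

b b n b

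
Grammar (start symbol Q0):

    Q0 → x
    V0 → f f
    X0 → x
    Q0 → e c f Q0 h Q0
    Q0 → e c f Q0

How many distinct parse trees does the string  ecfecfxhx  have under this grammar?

Parse trees for ecfecfxhx:
  [Q0 e c f [Q0 e c f [Q0 x]] h [Q0 x]]
  [Q0 e c f [Q0 e c f [Q0 x] h [Q0 x]]]

2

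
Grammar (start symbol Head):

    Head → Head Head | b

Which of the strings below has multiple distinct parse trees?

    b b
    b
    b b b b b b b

b b b b b b b

b b: 1 tree
b: 1 tree
b b b b b b b: 132 trees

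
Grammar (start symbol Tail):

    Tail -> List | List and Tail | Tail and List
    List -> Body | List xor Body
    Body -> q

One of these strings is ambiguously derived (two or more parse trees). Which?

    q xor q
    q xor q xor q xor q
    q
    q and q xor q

q and q xor q

q xor q: 1 tree
q xor q xor q xor q: 1 tree
q: 1 tree
q and q xor q: 2 trees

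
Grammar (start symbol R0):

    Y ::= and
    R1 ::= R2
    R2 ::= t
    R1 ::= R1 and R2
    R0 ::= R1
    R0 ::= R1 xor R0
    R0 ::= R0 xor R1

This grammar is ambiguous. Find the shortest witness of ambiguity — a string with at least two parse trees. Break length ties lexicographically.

length 1: no string has ≥2 trees
length 3: t xor t has 2 parse trees

Two derivations of t xor t:
  R0 ⇒ R1 xor R0 ⇒ R2 xor R0 ⇒ t xor R0 ⇒ t xor R1 ⇒ t xor R2 ⇒ t xor t
  R0 ⇒ R0 xor R1 ⇒ R1 xor R1 ⇒ R2 xor R1 ⇒ t xor R1 ⇒ t xor R2 ⇒ t xor t

t xor t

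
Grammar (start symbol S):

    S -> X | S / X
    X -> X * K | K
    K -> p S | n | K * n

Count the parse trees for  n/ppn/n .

Parse trees for n/ppn/n:
  [S [S [X [K n]]] / [X [K p [S [X [K p [S [S [X [K n]]] / [X [K n]]]]]]]]]
  [S [S [X [K n]]] / [X [K p [S [S [X [K p [S [X [K n]]]]]] / [X [K n]]]]]]
  [S [S [S [X [K n]]] / [X [K p [S [X [K p [S [X [K n]]]]]]]]] / [X [K n]]]

3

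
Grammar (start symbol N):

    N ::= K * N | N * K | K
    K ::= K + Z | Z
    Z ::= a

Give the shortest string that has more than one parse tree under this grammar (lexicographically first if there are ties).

a * a

length 1: no string has ≥2 trees
length 3: a * a has 2 parse trees

Two derivations of a * a:
  N ⇒ K * N ⇒ Z * N ⇒ a * N ⇒ a * K ⇒ a * Z ⇒ a * a
  N ⇒ N * K ⇒ K * K ⇒ Z * K ⇒ a * K ⇒ a * Z ⇒ a * a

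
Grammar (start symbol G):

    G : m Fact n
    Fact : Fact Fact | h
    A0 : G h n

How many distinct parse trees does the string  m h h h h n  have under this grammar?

Parse trees for m h h h h n:
  [G m [Fact [Fact h] [Fact [Fact h] [Fact [Fact h] [Fact h]]]] n]
  [G m [Fact [Fact h] [Fact [Fact [Fact h] [Fact h]] [Fact h]]] n]
  [G m [Fact [Fact [Fact h] [Fact h]] [Fact [Fact h] [Fact h]]] n]
  [G m [Fact [Fact [Fact h] [Fact [Fact h] [Fact h]]] [Fact h]] n]
  [G m [Fact [Fact [Fact [Fact h] [Fact h]] [Fact h]] [Fact h]] n]

5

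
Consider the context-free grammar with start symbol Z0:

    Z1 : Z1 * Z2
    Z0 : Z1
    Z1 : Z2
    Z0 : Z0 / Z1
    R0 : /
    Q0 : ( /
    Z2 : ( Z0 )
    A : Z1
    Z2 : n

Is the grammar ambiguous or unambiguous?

Only Z0, Z1, Z2 are reachable from Z0; ignoring the rest: The grammar is stratified — Z0 handles '/' (left-recursive), Z1 handles '*', Z2 atoms. Each operator has a fixed associativity and precedence level, so every string has one parse.

Unambiguous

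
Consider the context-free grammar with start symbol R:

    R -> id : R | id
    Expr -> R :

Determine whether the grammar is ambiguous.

(Expr is unreachable from R, so its rules don't affect L(R).) Right-recursive list with a separator: after each atom, whether the separator follows determines the rule. One parse per string.

Unambiguous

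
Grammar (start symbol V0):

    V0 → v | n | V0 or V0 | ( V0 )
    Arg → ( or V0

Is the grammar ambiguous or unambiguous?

Ambiguous

Witness: n or n or n

Derivation 1: V0 ⇒ V0 or V0 ⇒ n or V0 ⇒ n or V0 or V0 ⇒ n or n or V0 ⇒ n or n or n
Derivation 2: V0 ⇒ V0 or V0 ⇒ V0 or V0 or V0 ⇒ n or V0 or V0 ⇒ n or n or V0 ⇒ n or n or n

Two distinct leftmost derivations for the same string.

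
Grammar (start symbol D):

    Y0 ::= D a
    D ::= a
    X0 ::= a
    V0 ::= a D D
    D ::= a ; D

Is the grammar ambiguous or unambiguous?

Only D is reachable from D; ignoring the rest: Right-recursive list with a separator: after each atom, whether the separator follows determines the rule. One parse per string.

Unambiguous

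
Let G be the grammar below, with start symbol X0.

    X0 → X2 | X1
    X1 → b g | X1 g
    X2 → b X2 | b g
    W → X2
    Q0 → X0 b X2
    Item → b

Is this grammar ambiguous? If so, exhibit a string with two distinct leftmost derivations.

Ambiguous

Witness: b g

Derivation 1: X0 ⇒ X2 ⇒ b g
Derivation 2: X0 ⇒ X1 ⇒ b g

Two distinct leftmost derivations for the same string.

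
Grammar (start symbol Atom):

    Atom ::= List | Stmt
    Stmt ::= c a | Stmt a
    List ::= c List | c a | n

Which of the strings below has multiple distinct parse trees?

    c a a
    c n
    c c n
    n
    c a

c a a: 1 tree
c n: 1 tree
c c n: 1 tree
n: 1 tree
c a: 2 trees

c a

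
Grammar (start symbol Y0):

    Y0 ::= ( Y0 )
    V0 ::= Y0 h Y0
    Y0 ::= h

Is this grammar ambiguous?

Unambiguous

(V0 is unreachable from Y0, so its rules don't affect L(Y0).) Each string is a nest of matched brackets around a single atom. An opening bracket forces the recursive rule; an atom forces the base rule.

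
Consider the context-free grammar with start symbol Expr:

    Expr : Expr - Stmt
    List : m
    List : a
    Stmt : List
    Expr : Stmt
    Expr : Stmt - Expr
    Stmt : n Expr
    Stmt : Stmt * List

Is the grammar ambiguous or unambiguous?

Witness: a - a

Derivation 1: Expr ⇒ Expr - Stmt ⇒ Stmt - Stmt ⇒ List - Stmt ⇒ a - Stmt ⇒ a - List ⇒ a - a
Derivation 2: Expr ⇒ Stmt - Expr ⇒ List - Expr ⇒ a - Expr ⇒ a - Stmt ⇒ a - List ⇒ a - a

Two distinct leftmost derivations for the same string.

Ambiguous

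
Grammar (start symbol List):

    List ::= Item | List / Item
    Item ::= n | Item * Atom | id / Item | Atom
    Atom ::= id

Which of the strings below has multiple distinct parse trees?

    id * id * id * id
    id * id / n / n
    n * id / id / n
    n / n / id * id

id * id * id * id: 1 tree
id * id / n / n: 1 tree
n * id / id / n: 2 trees
n / n / id * id: 1 tree

n * id / id / n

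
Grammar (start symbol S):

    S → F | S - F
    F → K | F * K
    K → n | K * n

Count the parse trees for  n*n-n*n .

Parse trees for n*n-n*n:
  [S [S [F [K [K n] * n]]] - [F [K [K n] * n]]]
  [S [S [F [K [K n] * n]]] - [F [F [K n]] * [K n]]]
  [S [S [F [F [K n]] * [K n]]] - [F [K [K n] * n]]]
  [S [S [F [F [K n]] * [K n]]] - [F [F [K n]] * [K n]]]

4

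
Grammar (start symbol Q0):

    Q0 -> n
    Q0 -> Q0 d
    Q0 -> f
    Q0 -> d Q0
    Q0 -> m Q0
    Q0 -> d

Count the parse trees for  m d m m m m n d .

Parse trees for m d m m m m n d:
  [Q0 [Q0 m [Q0 d [Q0 m [Q0 m [Q0 m [Q0 m [Q0 n]]]]]]] d]
  [Q0 m [Q0 [Q0 d [Q0 m [Q0 m [Q0 m [Q0 m [Q0 n]]]]]] d]]
  [Q0 m [Q0 d [Q0 [Q0 m [Q0 m [Q0 m [Q0 m [Q0 n]]]]] d]]]
  [Q0 m [Q0 d [Q0 m [Q0 [Q0 m [Q0 m [Q0 m [Q0 n]]]] d]]]]
  [Q0 m [Q0 d [Q0 m [Q0 m [Q0 [Q0 m [Q0 m [Q0 n]]] d]]]]]
  [Q0 m [Q0 d [Q0 m [Q0 m [Q0 m [Q0 [Q0 m [Q0 n]] d]]]]]]
  [Q0 m [Q0 d [Q0 m [Q0 m [Q0 m [Q0 m [Q0 [Q0 n] d]]]]]]]

7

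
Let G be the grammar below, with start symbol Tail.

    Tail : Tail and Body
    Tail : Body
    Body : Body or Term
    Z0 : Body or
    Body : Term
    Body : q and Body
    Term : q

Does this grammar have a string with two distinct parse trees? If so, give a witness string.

Witness: q and q

Derivation 1: Tail ⇒ Tail and Body ⇒ Body and Body ⇒ Term and Body ⇒ q and Body ⇒ q and Term ⇒ q and q
Derivation 2: Tail ⇒ Body ⇒ q and Body ⇒ q and Term ⇒ q and q

Two distinct leftmost derivations for the same string.

Ambiguous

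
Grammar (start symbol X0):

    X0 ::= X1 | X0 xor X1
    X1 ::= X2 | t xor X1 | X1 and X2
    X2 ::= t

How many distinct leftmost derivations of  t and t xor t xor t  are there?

2

Parse trees for t and t xor t xor t:
  [X0 [X0 [X1 [X1 [X2 t]] and [X2 t]]] xor [X1 t xor [X1 [X2 t]]]]
  [X0 [X0 [X0 [X1 [X1 [X2 t]] and [X2 t]]] xor [X1 [X2 t]]] xor [X1 [X2 t]]]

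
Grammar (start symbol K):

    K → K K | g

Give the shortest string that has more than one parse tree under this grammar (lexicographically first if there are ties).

length 1: no string has ≥2 trees
length 2: no string has ≥2 trees
length 3: g g g has 2 parse trees

Two derivations of g g g:
  K ⇒ K K ⇒ K K K ⇒ g K K ⇒ g g K ⇒ g g g
  K ⇒ K K ⇒ g K ⇒ g K K ⇒ g g K ⇒ g g g

g g g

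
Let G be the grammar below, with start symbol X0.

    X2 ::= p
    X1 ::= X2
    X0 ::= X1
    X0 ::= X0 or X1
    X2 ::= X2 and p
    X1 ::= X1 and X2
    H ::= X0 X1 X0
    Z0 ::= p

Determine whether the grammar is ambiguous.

Witness: p and p

Derivation 1: X0 ⇒ X1 ⇒ X2 ⇒ X2 and p ⇒ p and p
Derivation 2: X0 ⇒ X1 ⇒ X1 and X2 ⇒ X2 and X2 ⇒ p and X2 ⇒ p and p

Two distinct leftmost derivations for the same string.

Ambiguous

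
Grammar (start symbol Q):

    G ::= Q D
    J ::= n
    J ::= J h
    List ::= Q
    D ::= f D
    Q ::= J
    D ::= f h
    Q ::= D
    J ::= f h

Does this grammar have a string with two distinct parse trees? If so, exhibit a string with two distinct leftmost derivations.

Ambiguous

Witness: f h

Derivation 1: Q ⇒ J ⇒ f h
Derivation 2: Q ⇒ D ⇒ f h

Two distinct leftmost derivations for the same string.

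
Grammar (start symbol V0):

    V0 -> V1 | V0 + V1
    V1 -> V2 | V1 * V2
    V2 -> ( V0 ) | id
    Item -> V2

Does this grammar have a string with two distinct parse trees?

(Item is unreachable from V0, so its rules don't affect L(V0).) V0 → V0 + V1 | V1  ;  V1 → V1 * V2 | V2  — a left-associative chain with V2 at the bottom. Each string factors uniquely by precedence.

Unambiguous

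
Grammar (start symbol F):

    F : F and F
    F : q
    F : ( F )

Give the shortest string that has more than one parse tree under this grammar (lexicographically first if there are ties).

q and q and q

length 1: no string has ≥2 trees
length 3: no string has ≥2 trees
length 5: q and q and q has 2 parse trees

Two derivations of q and q and q:
  F ⇒ F and F ⇒ F and F and F ⇒ q and F and F ⇒ q and q and F ⇒ q and q and q
  F ⇒ F and F ⇒ q and F ⇒ q and F and F ⇒ q and q and F ⇒ q and q and q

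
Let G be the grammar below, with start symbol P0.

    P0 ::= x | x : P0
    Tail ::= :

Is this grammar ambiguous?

(Tail is unreachable from P0, so its rules don't affect L(P0).) The reachable grammar is A → atom sep A | atom. Each atom is followed by either the separator (recurse) or end-of-string (stop) — no choice point.

Unambiguous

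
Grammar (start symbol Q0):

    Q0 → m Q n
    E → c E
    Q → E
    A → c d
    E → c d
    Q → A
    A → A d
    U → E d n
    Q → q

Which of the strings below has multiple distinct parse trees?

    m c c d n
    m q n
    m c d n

m c c d n: 1 tree
m q n: 1 tree
m c d n: 2 trees

m c d n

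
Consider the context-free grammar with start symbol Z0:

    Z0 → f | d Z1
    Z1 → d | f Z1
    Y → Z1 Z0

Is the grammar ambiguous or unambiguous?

Unambiguous

Only Z0, Z1 are reachable from Z0; ignoring the rest: Restricted to the reachable nonterminals, every rule has the form A → t or A → t B, and no two rules for the same A share a first terminal. The grammar encodes a DFA — one run per string.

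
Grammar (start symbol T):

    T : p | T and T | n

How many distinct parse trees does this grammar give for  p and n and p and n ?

5

Parse trees for p and n and p and n:
  [T [T p] and [T [T n] and [T [T p] and [T n]]]]
  [T [T p] and [T [T [T n] and [T p]] and [T n]]]
  [T [T [T p] and [T n]] and [T [T p] and [T n]]]
  [T [T [T p] and [T [T n] and [T p]]] and [T n]]
  [T [T [T [T p] and [T n]] and [T p]] and [T n]]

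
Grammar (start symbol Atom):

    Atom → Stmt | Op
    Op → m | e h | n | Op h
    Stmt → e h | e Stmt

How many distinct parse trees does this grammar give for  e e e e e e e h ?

Parse trees for e e e e e e e h:
  [Atom [Stmt e [Stmt e [Stmt e [Stmt e [Stmt e [Stmt e [Stmt e h]]]]]]]]

1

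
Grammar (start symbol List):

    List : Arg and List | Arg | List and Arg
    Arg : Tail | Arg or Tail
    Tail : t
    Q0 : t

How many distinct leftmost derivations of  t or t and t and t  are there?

4

Parse trees for t or t and t and t:
  [List [Arg [Arg [Tail t]] or [Tail t]] and [List [Arg [Tail t]] and [List [Arg [Tail t]]]]]
  [List [Arg [Arg [Tail t]] or [Tail t]] and [List [List [Arg [Tail t]]] and [Arg [Tail t]]]]
  [List [List [Arg [Arg [Tail t]] or [Tail t]] and [List [Arg [Tail t]]]] and [Arg [Tail t]]]
  [List [List [List [Arg [Arg [Tail t]] or [Tail t]]] and [Arg [Tail t]]] and [Arg [Tail t]]]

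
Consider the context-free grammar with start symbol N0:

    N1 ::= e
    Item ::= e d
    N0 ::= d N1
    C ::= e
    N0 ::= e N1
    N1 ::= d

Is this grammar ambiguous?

(Item, C are unreachable from N0, so their rules don't affect L(N0).) Restricted to the reachable nonterminals, every rule has the form A → t or A → t B, and no two rules for the same A share a first terminal. The grammar encodes a DFA — one run per string.

Unambiguous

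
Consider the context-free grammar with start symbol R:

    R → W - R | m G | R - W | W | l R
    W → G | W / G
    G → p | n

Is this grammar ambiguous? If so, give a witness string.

Ambiguous

Witness: n - n

Derivation 1: R ⇒ W - R ⇒ G - R ⇒ n - R ⇒ n - W ⇒ n - G ⇒ n - n
Derivation 2: R ⇒ R - W ⇒ W - W ⇒ G - W ⇒ n - W ⇒ n - G ⇒ n - n

Two distinct leftmost derivations for the same string.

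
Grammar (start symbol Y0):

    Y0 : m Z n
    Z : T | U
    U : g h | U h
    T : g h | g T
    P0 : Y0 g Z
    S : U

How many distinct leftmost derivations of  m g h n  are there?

Parse trees for m g h n:
  [Y0 m [Z [T g h]] n]
  [Y0 m [Z [U g h]] n]

2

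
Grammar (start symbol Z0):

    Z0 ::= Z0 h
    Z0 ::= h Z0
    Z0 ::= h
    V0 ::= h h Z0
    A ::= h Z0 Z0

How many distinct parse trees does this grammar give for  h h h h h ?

16

Parse trees for h h h h h (showing first 6 of 16):
  [Z0 [Z0 [Z0 [Z0 [Z0 h] h] h] h] h]
  [Z0 [Z0 [Z0 [Z0 h [Z0 h]] h] h] h]
  [Z0 [Z0 [Z0 h [Z0 [Z0 h] h]] h] h]
  [Z0 [Z0 [Z0 h [Z0 h [Z0 h]]] h] h]
  [Z0 [Z0 h [Z0 [Z0 [Z0 h] h] h]] h]
  [Z0 [Z0 h [Z0 [Z0 h [Z0 h]] h]] h]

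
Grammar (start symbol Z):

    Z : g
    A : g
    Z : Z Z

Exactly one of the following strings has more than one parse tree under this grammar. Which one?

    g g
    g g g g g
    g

g g: 1 tree
g g g g g: 14 trees
g: 1 tree

g g g g g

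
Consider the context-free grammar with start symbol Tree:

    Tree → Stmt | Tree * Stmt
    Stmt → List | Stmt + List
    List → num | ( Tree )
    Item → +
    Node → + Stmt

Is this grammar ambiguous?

Unambiguous

(Item, Node are unreachable from Tree, so their rules don't affect L(Tree).) Tree → Tree * Stmt | Stmt  ;  Stmt → Stmt + List | List  — a left-associative chain with List at the bottom. Each string factors uniquely by precedence.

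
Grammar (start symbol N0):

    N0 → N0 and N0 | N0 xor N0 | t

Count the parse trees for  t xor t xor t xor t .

Parse trees for t xor t xor t xor t:
  [N0 [N0 t] xor [N0 [N0 t] xor [N0 [N0 t] xor [N0 t]]]]
  [N0 [N0 t] xor [N0 [N0 [N0 t] xor [N0 t]] xor [N0 t]]]
  [N0 [N0 [N0 t] xor [N0 t]] xor [N0 [N0 t] xor [N0 t]]]
  [N0 [N0 [N0 t] xor [N0 [N0 t] xor [N0 t]]] xor [N0 t]]
  [N0 [N0 [N0 [N0 t] xor [N0 t]] xor [N0 t]] xor [N0 t]]

5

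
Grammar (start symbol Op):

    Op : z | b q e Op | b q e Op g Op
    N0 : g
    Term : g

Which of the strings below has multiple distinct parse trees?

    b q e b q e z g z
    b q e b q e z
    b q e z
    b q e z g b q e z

b q e b q e z g z

b q e b q e z g z: 2 trees
b q e b q e z: 1 tree
b q e z: 1 tree
b q e z g b q e z: 1 tree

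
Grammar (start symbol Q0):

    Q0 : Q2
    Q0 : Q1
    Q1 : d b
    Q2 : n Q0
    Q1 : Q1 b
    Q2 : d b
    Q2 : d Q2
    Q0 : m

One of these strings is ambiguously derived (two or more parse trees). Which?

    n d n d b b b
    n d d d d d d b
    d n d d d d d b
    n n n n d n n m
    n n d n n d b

n d n d b b b: 1 tree
n d d d d d d b: 1 tree
d n d d d d d b: 1 tree
n n n n d n n m: 1 tree
n n d n n d b: 2 trees

n n d n n d b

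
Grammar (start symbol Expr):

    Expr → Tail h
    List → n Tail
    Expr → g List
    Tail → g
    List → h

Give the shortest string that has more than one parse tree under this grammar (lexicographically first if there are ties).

length 2: g h has 2 parse trees

Two derivations of g h:
  Expr ⇒ Tail h ⇒ g h
  Expr ⇒ g List ⇒ g h

g h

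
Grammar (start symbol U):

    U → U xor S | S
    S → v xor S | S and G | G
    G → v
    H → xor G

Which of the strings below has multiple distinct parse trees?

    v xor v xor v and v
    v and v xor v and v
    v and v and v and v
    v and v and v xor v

v xor v xor v and v: 7 trees
v and v xor v and v: 1 tree
v and v and v and v: 1 tree
v and v and v xor v: 1 tree

v xor v xor v and v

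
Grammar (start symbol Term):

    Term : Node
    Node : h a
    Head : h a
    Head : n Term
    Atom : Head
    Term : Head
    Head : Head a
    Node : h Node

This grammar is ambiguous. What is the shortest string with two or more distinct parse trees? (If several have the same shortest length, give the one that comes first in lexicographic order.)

h a

length 2: h a has 2 parse trees

Two derivations of h a:
  Term ⇒ Node ⇒ h a
  Term ⇒ Head ⇒ h a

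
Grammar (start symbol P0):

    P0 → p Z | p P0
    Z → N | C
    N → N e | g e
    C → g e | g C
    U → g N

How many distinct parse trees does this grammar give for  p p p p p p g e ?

2

Parse trees for p p p p p p g e:
  [P0 p [P0 p [P0 p [P0 p [P0 p [P0 p [Z [N g e]]]]]]]]
  [P0 p [P0 p [P0 p [P0 p [P0 p [P0 p [Z [C g e]]]]]]]]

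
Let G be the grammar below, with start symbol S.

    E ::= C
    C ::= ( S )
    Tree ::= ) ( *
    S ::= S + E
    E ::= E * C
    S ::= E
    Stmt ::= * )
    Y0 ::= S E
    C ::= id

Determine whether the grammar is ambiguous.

(Tree, Stmt, Y0 are unreachable from S, so their rules don't affect L(S).) The grammar is stratified — S handles '+' (left-recursive), E handles '*', C atoms. Each operator has a fixed associativity and precedence level, so every string has one parse.

Unambiguous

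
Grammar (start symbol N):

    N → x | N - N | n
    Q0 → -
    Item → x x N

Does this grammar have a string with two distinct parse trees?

Witness: n - n - n

Derivation 1: N ⇒ N - N ⇒ N - N - N ⇒ n - N - N ⇒ n - n - N ⇒ n - n - n
Derivation 2: N ⇒ N - N ⇒ n - N ⇒ n - N - N ⇒ n - n - N ⇒ n - n - n

Two distinct leftmost derivations for the same string.

Ambiguous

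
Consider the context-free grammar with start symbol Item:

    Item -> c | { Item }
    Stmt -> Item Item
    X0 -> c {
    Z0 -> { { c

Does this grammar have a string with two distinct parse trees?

(Stmt, X0, Z0 are unreachable from Item, so their rules don't affect L(Item).) L(Item) is { openⁿ atom closeⁿ : n ≥ 0 }. The bracket depth fixes n, and the derivation is forced at every step.

Unambiguous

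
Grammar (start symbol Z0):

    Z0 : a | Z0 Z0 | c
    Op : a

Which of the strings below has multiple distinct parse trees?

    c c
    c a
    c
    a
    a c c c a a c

c c: 1 tree
c a: 1 tree
c: 1 tree
a: 1 tree
a c c c a a c: 132 trees

a c c c a a c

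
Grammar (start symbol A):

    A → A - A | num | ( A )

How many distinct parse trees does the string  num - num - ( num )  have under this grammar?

Parse trees for num - num - ( num ):
  [A [A num] - [A [A num] - [A ( [A num] )]]]
  [A [A [A num] - [A num]] - [A ( [A num] )]]

2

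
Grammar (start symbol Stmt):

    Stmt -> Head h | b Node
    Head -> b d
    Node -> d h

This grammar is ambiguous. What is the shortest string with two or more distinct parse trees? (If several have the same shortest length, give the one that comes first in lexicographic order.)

b d h

length 3: b d h has 2 parse trees

Two derivations of b d h:
  Stmt ⇒ Head h ⇒ b d h
  Stmt ⇒ b Node ⇒ b d h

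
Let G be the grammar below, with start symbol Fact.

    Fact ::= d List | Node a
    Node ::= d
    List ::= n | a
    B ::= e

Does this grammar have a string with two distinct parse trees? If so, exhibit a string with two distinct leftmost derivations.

Ambiguous

Witness: d a

Derivation 1: Fact ⇒ d List ⇒ d a
Derivation 2: Fact ⇒ Node a ⇒ d a

Two distinct leftmost derivations for the same string.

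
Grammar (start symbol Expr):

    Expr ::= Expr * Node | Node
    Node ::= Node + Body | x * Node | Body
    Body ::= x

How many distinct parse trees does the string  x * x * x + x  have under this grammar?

Parse trees for x * x * x + x:
  [Expr [Expr [Node [Body x]]] * [Node [Node x * [Node [Body x]]] + [Body x]]]
  [Expr [Expr [Node [Body x]]] * [Node x * [Node [Node [Body x]] + [Body x]]]]
  [Expr [Expr [Expr [Node [Body x]]] * [Node [Body x]]] * [Node [Node [Body x]] + [Body x]]]
  [Expr [Expr [Node x * [Node [Body x]]]] * [Node [Node [Body x]] + [Body x]]]
  [Expr [Node [Node x * [Node x * [Node [Body x]]]] + [Body x]]]
  [Expr [Node x * [Node [Node x * [Node [Body x]]] + [Body x]]]]
  [Expr [Node x * [Node x * [Node [Node [Body x]] + [Body x]]]]]

7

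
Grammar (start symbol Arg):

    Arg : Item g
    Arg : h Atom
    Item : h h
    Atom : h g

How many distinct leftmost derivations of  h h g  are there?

2

Parse trees for h h g:
  [Arg [Item h h] g]
  [Arg h [Atom h g]]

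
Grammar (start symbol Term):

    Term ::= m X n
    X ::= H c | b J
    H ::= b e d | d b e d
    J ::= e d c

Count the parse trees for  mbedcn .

2

Parse trees for mbedcn:
  [Term m [X [H b e d] c] n]
  [Term m [X b [J e d c]] n]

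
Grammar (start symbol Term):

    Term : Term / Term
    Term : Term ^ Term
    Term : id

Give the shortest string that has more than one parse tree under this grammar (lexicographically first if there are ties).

id / id / id

length 1: no string has ≥2 trees
length 3: no string has ≥2 trees
length 5: id / id / id has 2 parse trees

Two derivations of id / id / id:
  Term ⇒ Term / Term ⇒ Term / Term / Term ⇒ id / Term / Term ⇒ id / id / Term ⇒ id / id / id
  Term ⇒ Term / Term ⇒ id / Term ⇒ id / Term / Term ⇒ id / id / Term ⇒ id / id / id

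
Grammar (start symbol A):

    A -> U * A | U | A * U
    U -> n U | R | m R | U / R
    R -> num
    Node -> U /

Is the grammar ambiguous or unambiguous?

Witness: num * num

Derivation 1: A ⇒ U * A ⇒ R * A ⇒ num * A ⇒ num * U ⇒ num * R ⇒ num * num
Derivation 2: A ⇒ A * U ⇒ U * U ⇒ R * U ⇒ num * U ⇒ num * R ⇒ num * num

Two distinct leftmost derivations for the same string.

Ambiguous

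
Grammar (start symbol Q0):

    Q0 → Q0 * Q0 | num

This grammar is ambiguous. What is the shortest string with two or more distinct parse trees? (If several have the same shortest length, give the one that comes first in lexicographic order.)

length 1: no string has ≥2 trees
length 3: no string has ≥2 trees
length 5: num * num * num has 2 parse trees

Two derivations of num * num * num:
  Q0 ⇒ Q0 * Q0 ⇒ Q0 * Q0 * Q0 ⇒ num * Q0 * Q0 ⇒ num * num * Q0 ⇒ num * num * num
  Q0 ⇒ Q0 * Q0 ⇒ num * Q0 ⇒ num * Q0 * Q0 ⇒ num * num * Q0 ⇒ num * num * num

num * num * num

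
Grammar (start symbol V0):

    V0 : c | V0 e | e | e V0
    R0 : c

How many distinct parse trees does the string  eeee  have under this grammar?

Parse trees for eeee:
  [V0 [V0 [V0 [V0 e] e] e] e]
  [V0 [V0 [V0 e [V0 e]] e] e]
  [V0 [V0 e [V0 [V0 e] e]] e]
  [V0 [V0 e [V0 e [V0 e]]] e]
  [V0 e [V0 [V0 [V0 e] e] e]]
  [V0 e [V0 [V0 e [V0 e]] e]]
  [V0 e [V0 e [V0 [V0 e] e]]]
  [V0 e [V0 e [V0 e [V0 e]]]]

8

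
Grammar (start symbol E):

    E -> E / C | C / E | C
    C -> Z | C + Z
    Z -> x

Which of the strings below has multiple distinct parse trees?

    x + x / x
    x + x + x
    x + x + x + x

x + x / x

x + x / x: 2 trees
x + x + x: 1 tree
x + x + x + x: 1 tree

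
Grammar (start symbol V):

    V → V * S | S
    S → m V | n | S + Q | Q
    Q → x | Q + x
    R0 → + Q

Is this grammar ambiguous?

Witness: x + x

Derivation 1: V ⇒ S ⇒ S + Q ⇒ Q + Q ⇒ x + Q ⇒ x + x
Derivation 2: V ⇒ S ⇒ Q ⇒ Q + x ⇒ x + x

Two distinct leftmost derivations for the same string.

Ambiguous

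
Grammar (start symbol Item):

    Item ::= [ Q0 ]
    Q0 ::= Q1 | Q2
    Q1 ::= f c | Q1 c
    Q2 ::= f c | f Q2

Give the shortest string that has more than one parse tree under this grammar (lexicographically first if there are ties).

length 4: [ f c ] has 2 parse trees

Two derivations of [ f c ]:
  Item ⇒ [ Q0 ] ⇒ [ Q1 ] ⇒ [ f c ]
  Item ⇒ [ Q0 ] ⇒ [ Q2 ] ⇒ [ f c ]

[ f c ]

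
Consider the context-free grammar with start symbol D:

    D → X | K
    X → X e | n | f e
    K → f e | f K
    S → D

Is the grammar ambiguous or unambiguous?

Ambiguous

Witness: f e

Derivation 1: D ⇒ X ⇒ f e
Derivation 2: D ⇒ K ⇒ f e

Two distinct leftmost derivations for the same string.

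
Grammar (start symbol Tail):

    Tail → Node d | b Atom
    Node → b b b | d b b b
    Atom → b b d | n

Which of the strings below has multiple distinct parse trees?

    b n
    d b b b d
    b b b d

b n: 1 tree
d b b b d: 1 tree
b b b d: 2 trees

b b b d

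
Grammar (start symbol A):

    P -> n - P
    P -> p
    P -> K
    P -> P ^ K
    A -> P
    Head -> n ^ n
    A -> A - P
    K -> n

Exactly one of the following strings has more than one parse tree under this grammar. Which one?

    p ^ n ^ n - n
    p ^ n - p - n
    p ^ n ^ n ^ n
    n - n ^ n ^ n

p ^ n ^ n - n: 1 tree
p ^ n - p - n: 1 tree
p ^ n ^ n ^ n: 1 tree
n - n ^ n ^ n: 4 trees

n - n ^ n ^ n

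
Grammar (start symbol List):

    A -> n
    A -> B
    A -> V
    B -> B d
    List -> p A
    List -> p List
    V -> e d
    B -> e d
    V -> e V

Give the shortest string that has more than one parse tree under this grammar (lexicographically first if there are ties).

p e d

length 2: no string has ≥2 trees
length 3: p e d has 2 parse trees

Two derivations of p e d:
  List ⇒ p A ⇒ p B ⇒ p e d
  List ⇒ p A ⇒ p V ⇒ p e d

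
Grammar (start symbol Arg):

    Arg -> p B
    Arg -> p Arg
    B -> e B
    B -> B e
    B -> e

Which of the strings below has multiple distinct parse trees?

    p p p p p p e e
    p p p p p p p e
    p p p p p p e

p p p p p p e e

p p p p p p e e: 2 trees
p p p p p p p e: 1 tree
p p p p p p e: 1 tree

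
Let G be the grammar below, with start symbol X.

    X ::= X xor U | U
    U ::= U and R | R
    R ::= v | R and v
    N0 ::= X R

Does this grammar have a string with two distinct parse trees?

Witness: v and v

Derivation 1: X ⇒ U ⇒ U and R ⇒ R and R ⇒ v and R ⇒ v and v
Derivation 2: X ⇒ U ⇒ R ⇒ R and v ⇒ v and v

Two distinct leftmost derivations for the same string.

Ambiguous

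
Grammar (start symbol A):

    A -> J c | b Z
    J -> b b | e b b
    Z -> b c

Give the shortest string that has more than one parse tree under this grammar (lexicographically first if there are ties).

b b c

length 3: b b c has 2 parse trees

Two derivations of b b c:
  A ⇒ J c ⇒ b b c
  A ⇒ b Z ⇒ b b c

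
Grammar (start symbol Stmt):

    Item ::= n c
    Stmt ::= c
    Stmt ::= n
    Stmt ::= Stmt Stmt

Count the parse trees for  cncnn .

14

Parse trees for cncnn (showing first 6 of 14):
  [Stmt [Stmt c] [Stmt [Stmt n] [Stmt [Stmt c] [Stmt [Stmt n] [Stmt n]]]]]
  [Stmt [Stmt c] [Stmt [Stmt n] [Stmt [Stmt [Stmt c] [Stmt n]] [Stmt n]]]]
  [Stmt [Stmt c] [Stmt [Stmt [Stmt n] [Stmt c]] [Stmt [Stmt n] [Stmt n]]]]
  [Stmt [Stmt c] [Stmt [Stmt [Stmt n] [Stmt [Stmt c] [Stmt n]]] [Stmt n]]]
  [Stmt [Stmt c] [Stmt [Stmt [Stmt [Stmt n] [Stmt c]] [Stmt n]] [Stmt n]]]
  [Stmt [Stmt [Stmt c] [Stmt n]] [Stmt [Stmt c] [Stmt [Stmt n] [Stmt n]]]]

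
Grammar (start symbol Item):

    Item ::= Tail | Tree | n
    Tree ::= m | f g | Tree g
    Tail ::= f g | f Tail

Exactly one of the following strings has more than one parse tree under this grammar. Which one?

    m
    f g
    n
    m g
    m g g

m: 1 tree
f g: 2 trees
n: 1 tree
m g: 1 tree
m g g: 1 tree

f g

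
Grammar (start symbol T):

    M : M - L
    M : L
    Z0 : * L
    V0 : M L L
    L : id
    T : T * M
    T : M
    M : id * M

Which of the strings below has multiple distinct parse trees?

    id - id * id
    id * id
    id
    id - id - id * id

id * id

id - id * id: 1 tree
id * id: 2 trees
id: 1 tree
id - id - id * id: 1 tree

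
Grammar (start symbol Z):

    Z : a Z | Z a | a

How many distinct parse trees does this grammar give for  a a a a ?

8

Parse trees for a a a a:
  [Z a [Z a [Z a [Z a]]]]
  [Z a [Z a [Z [Z a] a]]]
  [Z a [Z [Z a [Z a]] a]]
  [Z a [Z [Z [Z a] a] a]]
  [Z [Z a [Z a [Z a]]] a]
  [Z [Z a [Z [Z a] a]] a]
  [Z [Z [Z a [Z a]] a] a]
  [Z [Z [Z [Z a] a] a] a]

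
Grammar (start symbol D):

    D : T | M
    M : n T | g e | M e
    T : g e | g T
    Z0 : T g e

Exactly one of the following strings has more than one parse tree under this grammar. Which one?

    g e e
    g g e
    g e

g e

g e e: 1 tree
g g e: 1 tree
g e: 2 trees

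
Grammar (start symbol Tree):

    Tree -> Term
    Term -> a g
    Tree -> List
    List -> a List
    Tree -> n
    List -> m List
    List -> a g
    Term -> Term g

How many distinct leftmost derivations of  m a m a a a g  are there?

Parse trees for m a m a a a g:
  [Tree [List m [List a [List m [List a [List a [List a g]]]]]]]

1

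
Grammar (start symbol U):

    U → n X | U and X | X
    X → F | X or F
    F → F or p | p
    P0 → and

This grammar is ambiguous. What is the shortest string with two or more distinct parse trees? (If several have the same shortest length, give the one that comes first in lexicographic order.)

p or p

length 1: no string has ≥2 trees
length 2: no string has ≥2 trees
length 3: p or p has 2 parse trees

Two derivations of p or p:
  U ⇒ X ⇒ F ⇒ F or p ⇒ p or p
  U ⇒ X ⇒ X or F ⇒ F or F ⇒ p or F ⇒ p or p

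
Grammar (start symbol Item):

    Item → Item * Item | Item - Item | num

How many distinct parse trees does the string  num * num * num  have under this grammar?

2

Parse trees for num * num * num:
  [Item [Item num] * [Item [Item num] * [Item num]]]
  [Item [Item [Item num] * [Item num]] * [Item num]]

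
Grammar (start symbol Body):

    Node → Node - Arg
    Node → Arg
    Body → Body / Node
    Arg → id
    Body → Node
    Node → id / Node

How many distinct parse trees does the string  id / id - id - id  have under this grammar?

4

Parse trees for id / id - id - id:
  [Body [Body [Node [Arg id]]] / [Node [Node [Node [Arg id]] - [Arg id]] - [Arg id]]]
  [Body [Node [Node [Node id / [Node [Arg id]]] - [Arg id]] - [Arg id]]]
  [Body [Node [Node id / [Node [Node [Arg id]] - [Arg id]]] - [Arg id]]]
  [Body [Node id / [Node [Node [Node [Arg id]] - [Arg id]] - [Arg id]]]]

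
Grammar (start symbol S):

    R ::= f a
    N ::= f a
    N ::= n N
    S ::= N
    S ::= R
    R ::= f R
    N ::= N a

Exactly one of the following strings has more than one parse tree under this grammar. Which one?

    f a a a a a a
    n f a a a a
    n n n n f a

f a a a a a a: 1 tree
n f a a a a: 4 trees
n n n n f a: 1 tree

n f a a a a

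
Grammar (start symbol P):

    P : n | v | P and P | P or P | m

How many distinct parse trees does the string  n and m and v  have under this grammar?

2

Parse trees for n and m and v:
  [P [P n] and [P [P m] and [P v]]]
  [P [P [P n] and [P m]] and [P v]]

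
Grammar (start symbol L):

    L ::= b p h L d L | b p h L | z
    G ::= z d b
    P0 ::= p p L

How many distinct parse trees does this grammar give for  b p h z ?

Parse trees for b p h z:
  [L b p h [L z]]

1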